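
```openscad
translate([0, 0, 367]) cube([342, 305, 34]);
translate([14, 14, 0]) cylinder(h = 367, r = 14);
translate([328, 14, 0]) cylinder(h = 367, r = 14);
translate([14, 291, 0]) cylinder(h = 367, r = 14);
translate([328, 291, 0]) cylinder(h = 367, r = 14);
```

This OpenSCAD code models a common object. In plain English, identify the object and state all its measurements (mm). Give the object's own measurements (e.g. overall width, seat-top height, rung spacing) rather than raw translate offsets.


A simple wooden stool: a rectangular seat 342 mm (x) by 305 mm (y), 34 mm thick, top face at z = 401 mm, on four round legs, each 28 mm in diameter. The legs rest on z = 0, each leg's axis is inset half a diameter from the nearest pair of seat edges (so the leg's bounding box is flush with the corner).


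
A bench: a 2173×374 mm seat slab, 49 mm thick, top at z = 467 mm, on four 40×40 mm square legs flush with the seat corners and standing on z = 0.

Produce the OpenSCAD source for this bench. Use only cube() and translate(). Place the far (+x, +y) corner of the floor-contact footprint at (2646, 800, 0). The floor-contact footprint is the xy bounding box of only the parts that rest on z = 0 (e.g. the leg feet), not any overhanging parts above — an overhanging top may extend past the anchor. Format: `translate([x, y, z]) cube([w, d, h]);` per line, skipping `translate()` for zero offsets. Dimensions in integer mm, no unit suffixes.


translate([473, 426, 418]) cube([2173, 374, 49]);
translate([473, 426, 0]) cube([40, 40, 418]);
translate([473, 760, 0]) cube([40, 40, 418]);
translate([2606, 426, 0]) cube([40, 40, 418]);
translate([2606, 760, 0]) cube([40, 40, 418]);


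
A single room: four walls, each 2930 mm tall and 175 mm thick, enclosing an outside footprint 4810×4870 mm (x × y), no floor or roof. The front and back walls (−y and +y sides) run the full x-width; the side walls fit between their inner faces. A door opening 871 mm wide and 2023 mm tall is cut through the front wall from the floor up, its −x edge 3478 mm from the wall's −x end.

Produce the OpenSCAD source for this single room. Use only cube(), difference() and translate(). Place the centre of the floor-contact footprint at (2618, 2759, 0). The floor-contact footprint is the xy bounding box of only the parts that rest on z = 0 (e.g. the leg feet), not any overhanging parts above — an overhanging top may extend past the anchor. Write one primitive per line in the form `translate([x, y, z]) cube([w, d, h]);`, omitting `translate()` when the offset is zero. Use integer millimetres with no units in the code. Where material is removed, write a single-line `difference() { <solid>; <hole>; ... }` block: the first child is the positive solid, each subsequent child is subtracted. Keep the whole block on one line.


difference() { translate([213, 324, 0]) cube([4810, 175, 2930]); translate([3691, 324, 0]) cube([871, 175, 2023]); }
translate([213, 5019, 0]) cube([4810, 175, 2930]);
translate([213, 499, 0]) cube([175, 4520, 2930]);
translate([4848, 499, 0]) cube([175, 4520, 2930]);


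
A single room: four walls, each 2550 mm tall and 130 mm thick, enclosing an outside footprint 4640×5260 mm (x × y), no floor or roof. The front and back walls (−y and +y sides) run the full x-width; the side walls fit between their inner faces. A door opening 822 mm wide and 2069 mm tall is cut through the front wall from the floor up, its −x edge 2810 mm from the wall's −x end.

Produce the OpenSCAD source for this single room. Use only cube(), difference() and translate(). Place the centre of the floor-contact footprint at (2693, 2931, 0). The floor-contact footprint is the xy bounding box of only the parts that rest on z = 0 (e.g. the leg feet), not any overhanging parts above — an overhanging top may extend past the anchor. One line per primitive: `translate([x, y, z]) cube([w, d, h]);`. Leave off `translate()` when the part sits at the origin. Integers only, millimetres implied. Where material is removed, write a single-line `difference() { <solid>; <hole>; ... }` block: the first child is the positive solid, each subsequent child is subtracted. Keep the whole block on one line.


difference() { translate([373, 301, 0]) cube([4640, 130, 2550]); translate([3183, 301, 0]) cube([822, 130, 2069]); }
translate([373, 5431, 0]) cube([4640, 130, 2550]);
translate([373, 431, 0]) cube([130, 5000, 2550]);
translate([4883, 431, 0]) cube([130, 5000, 2550]);


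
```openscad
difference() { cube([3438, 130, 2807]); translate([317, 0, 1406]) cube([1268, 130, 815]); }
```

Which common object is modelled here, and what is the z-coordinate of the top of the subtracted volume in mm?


A wall with a window opening. The window head height is 2221 mm.

A wall with a rectangular opening subtracted — a window. Sill at z = 1406, opening 815 mm tall, so the head is at 1406 + 815 = 2221 mm.


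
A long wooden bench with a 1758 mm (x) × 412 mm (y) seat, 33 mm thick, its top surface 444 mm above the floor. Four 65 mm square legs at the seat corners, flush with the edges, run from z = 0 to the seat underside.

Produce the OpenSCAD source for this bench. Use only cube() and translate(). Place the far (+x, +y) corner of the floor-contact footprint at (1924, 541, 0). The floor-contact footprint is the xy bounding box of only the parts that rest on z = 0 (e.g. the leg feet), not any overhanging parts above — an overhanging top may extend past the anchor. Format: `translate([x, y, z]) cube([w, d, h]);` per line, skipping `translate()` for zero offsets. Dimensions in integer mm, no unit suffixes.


// leg_h = 444 − 33 = 411
translate([166, 129, 411]) cube([1758, 412, 33]);
translate([166, 129, 0]) cube([65, 65, 411]);
translate([166, 476, 0]) cube([65, 65, 411]);
translate([1859, 129, 0]) cube([65, 65, 411]);
translate([1859, 476, 0]) cube([65, 65, 411]);


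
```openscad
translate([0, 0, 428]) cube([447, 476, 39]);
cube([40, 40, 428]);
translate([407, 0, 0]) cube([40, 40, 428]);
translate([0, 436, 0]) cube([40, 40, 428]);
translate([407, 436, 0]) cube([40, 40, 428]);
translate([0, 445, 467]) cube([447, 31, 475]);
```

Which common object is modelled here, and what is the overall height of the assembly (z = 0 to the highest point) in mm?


A chair. The overall height is 942 mm.

A slab on four corner posts with a tall panel at the back — a chair. The seat slab sits at z = 428 with thickness 39, and the 475 mm backrest starts at the seat top, so the overall height is 428 + 39 + 475 = 942 mm.


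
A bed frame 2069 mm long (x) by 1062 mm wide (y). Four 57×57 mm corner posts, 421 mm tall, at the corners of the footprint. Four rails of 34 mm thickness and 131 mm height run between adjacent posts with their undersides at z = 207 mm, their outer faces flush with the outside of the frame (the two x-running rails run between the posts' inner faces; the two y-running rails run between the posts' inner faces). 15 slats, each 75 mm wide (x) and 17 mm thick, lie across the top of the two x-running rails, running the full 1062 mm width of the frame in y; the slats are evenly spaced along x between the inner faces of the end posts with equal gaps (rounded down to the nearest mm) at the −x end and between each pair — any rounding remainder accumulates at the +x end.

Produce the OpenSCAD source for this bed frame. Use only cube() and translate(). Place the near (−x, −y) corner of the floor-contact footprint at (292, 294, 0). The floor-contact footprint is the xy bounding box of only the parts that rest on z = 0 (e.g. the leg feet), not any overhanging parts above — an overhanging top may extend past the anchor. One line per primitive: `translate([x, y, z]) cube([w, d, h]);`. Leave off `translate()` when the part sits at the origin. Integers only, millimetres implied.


// slat z = rail_z + rail_h = 207 + 131 = 338
// slat gap = ⌊(1955 − 15·75) / 16⌋ = 51
translate([292, 294, 0]) cube([57, 57, 421]);
translate([292, 1299, 0]) cube([57, 57, 421]);
translate([2304, 294, 0]) cube([57, 57, 421]);
translate([2304, 1299, 0]) cube([57, 57, 421]);
translate([349, 294, 207]) cube([1955, 34, 131]);
translate([349, 1322, 207]) cube([1955, 34, 131]);
translate([292, 351, 207]) cube([34, 948, 131]);
translate([2327, 351, 207]) cube([34, 948, 131]);
translate([400, 294, 338]) cube([75, 1062, 17]);
translate([526, 294, 338]) cube([75, 1062, 17]);
translate([652, 294, 338]) cube([75, 1062, 17]);
translate([778, 294, 338]) cube([75, 1062, 17]);
translate([904, 294, 338]) cube([75, 1062, 17]);
translate([1030, 294, 338]) cube([75, 1062, 17]);
translate([1156, 294, 338]) cube([75, 1062, 17]);
translate([1282, 294, 338]) cube([75, 1062, 17]);
translate([1408, 294, 338]) cube([75, 1062, 17]);
translate([1534, 294, 338]) cube([75, 1062, 17]);
translate([1660, 294, 338]) cube([75, 1062, 17]);
translate([1786, 294, 338]) cube([75, 1062, 17]);
translate([1912, 294, 338]) cube([75, 1062, 17]);
translate([2038, 294, 338]) cube([75, 1062, 17]);
translate([2164, 294, 338]) cube([75, 1062, 17]);


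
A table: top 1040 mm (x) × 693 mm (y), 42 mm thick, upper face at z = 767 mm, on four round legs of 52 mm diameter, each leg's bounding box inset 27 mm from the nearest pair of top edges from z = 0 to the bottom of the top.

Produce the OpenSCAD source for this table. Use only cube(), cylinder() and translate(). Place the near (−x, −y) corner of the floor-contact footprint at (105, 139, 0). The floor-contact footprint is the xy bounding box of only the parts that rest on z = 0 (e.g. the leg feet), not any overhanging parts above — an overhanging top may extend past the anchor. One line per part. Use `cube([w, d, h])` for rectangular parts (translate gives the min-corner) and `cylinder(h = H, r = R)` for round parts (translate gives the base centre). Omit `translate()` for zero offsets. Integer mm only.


translate([78, 112, 725]) cube([1040, 693, 42]);
translate([131, 165, 0]) cylinder(h = 725, r = 26);
translate([1065, 165, 0]) cylinder(h = 725, r = 26);
translate([131, 752, 0]) cylinder(h = 725, r = 26);
translate([1065, 752, 0]) cylinder(h = 725, r = 26);


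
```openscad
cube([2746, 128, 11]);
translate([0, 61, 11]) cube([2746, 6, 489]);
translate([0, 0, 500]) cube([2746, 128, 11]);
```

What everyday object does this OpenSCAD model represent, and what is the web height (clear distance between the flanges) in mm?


An I-beam. The web height is 489 mm.

Two wide flanges with a thin centred web — an I-beam. Overall 511 mm minus two 11 mm flanges gives a web of 511 − 2·11 = 489 mm.


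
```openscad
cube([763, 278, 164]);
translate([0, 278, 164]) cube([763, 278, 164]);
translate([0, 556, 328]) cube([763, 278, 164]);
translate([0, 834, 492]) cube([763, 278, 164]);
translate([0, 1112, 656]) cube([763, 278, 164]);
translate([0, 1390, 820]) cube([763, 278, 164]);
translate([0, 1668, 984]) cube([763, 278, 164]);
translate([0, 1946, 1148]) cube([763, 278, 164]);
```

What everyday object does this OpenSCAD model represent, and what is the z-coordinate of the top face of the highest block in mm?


A staircase. The total rise is 1312 mm.

8 identical blocks, each offset up and back from the previous — a staircase. Each step is 164 mm tall and there are 8 of them, so the total rise is 8 × 164 = 1312 mm.


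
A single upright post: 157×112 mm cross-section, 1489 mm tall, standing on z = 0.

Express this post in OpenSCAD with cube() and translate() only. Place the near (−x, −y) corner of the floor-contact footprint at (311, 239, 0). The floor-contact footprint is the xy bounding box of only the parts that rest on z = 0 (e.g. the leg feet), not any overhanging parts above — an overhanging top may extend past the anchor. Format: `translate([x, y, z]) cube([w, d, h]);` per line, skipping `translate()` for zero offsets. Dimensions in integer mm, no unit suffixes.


translate([311, 239, 0]) cube([157, 112, 1489]);


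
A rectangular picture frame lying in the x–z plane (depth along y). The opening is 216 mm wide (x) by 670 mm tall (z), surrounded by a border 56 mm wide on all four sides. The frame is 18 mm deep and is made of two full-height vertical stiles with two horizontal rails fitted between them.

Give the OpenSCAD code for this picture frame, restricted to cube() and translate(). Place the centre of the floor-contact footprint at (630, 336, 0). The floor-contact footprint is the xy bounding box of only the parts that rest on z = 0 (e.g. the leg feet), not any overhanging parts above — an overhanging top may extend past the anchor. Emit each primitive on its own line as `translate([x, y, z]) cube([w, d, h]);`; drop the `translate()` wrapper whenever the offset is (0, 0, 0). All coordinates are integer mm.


translate([466, 327, 0]) cube([56, 18, 782]);
translate([738, 327, 0]) cube([56, 18, 782]);
translate([522, 327, 0]) cube([216, 18, 56]);
translate([522, 327, 726]) cube([216, 18, 56]);


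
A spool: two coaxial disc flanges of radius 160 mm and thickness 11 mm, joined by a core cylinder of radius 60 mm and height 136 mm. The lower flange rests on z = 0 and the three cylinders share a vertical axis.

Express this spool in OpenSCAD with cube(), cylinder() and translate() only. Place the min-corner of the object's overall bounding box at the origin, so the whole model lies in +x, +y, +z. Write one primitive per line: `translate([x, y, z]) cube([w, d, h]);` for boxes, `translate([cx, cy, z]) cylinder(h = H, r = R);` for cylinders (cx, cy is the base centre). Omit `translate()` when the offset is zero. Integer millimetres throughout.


translate([160, 160, 0]) cylinder(h = 11, r = 160);
translate([160, 160, 11]) cylinder(h = 136, r = 60);
translate([160, 160, 147]) cylinder(h = 11, r = 160);


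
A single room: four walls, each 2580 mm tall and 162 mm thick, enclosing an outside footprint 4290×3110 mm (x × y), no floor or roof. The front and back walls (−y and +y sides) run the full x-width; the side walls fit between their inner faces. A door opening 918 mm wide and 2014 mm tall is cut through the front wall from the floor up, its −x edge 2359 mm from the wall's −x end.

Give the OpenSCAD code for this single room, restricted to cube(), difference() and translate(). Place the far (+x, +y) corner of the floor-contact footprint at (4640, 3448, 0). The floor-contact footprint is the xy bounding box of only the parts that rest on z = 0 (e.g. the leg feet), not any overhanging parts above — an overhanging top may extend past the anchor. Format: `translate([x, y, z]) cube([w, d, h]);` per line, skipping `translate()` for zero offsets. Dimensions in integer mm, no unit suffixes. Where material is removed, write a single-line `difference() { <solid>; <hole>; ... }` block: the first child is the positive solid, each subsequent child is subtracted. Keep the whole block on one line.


difference() { translate([350, 338, 0]) cube([4290, 162, 2580]); translate([2709, 338, 0]) cube([918, 162, 2014]); }
translate([350, 3286, 0]) cube([4290, 162, 2580]);
translate([350, 500, 0]) cube([162, 2786, 2580]);
translate([4478, 500, 0]) cube([162, 2786, 2580]);


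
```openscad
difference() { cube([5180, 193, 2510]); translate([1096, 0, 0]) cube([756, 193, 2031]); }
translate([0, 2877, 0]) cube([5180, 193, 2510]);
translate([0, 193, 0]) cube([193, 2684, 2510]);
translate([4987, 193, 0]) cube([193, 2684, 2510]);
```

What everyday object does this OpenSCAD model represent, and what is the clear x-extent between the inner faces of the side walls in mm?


A single room. The interior width is 4794 mm.

Four walls enclosing a rectangle with a door in the front wall — a room. Outside width 5180 minus two 193 mm walls gives 4794 mm.


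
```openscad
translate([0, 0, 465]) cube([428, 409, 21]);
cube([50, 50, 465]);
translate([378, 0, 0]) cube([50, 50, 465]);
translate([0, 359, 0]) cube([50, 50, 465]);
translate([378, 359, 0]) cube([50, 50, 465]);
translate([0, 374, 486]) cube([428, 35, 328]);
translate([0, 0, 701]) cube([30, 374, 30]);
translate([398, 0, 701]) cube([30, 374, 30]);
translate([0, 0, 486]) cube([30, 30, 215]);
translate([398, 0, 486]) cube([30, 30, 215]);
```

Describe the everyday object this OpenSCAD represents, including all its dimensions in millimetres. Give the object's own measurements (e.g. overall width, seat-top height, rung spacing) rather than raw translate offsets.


A chair. The seat is a 428×409×21 mm slab with its top at z = 486 mm, on four 50×50 mm corner legs (flush with the seat edges, standing on z = 0). A flat backrest 35 mm thick, 328 mm tall, spans the full seat width and rises from the seat top along its +y edge, rear face flush with the rear of the seat. Two armrests of 30×30 mm section run along each side from the seat's front edge to the front of the backrest, top faces 245 mm above the seat top and outer faces flush with the seat's x-edges; a 30×30 mm post under the front of each armrest stands on the seat at the front corner.


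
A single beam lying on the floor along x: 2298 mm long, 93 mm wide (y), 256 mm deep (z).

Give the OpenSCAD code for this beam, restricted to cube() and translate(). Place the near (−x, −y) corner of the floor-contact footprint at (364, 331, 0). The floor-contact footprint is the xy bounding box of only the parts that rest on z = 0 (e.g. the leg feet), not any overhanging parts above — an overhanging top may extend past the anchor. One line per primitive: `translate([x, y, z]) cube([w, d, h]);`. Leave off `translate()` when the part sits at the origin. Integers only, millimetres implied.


translate([364, 331, 0]) cube([2298, 93, 256]);


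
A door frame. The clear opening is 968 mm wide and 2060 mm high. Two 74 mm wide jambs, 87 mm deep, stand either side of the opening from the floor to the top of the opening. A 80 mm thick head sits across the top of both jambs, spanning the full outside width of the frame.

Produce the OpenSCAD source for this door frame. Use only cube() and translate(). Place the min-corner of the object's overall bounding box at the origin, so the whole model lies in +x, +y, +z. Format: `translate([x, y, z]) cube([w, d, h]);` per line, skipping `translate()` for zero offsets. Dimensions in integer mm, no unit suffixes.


cube([74, 87, 2060]);
translate([1042, 0, 0]) cube([74, 87, 2060]);
translate([0, 0, 2060]) cube([1116, 87, 80]);


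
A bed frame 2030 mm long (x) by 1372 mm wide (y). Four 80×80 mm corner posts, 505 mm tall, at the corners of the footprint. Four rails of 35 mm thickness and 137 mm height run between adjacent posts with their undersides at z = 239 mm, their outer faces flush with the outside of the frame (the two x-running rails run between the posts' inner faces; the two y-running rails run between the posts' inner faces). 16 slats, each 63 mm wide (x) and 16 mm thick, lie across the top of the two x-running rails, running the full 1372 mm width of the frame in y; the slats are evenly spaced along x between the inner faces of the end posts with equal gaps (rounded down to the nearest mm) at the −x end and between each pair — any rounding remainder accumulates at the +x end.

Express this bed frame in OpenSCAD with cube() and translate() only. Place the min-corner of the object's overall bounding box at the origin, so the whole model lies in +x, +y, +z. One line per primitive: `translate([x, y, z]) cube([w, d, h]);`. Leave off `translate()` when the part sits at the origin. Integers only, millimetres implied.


cube([80, 80, 505]);
translate([0, 1292, 0]) cube([80, 80, 505]);
translate([1950, 0, 0]) cube([80, 80, 505]);
translate([1950, 1292, 0]) cube([80, 80, 505]);
translate([80, 0, 239]) cube([1870, 35, 137]);
translate([80, 1337, 239]) cube([1870, 35, 137]);
translate([0, 80, 239]) cube([35, 1212, 137]);
translate([1995, 80, 239]) cube([35, 1212, 137]);
translate([130, 0, 376]) cube([63, 1372, 16]);
translate([243, 0, 376]) cube([63, 1372, 16]);
translate([356, 0, 376]) cube([63, 1372, 16]);
translate([469, 0, 376]) cube([63, 1372, 16]);
translate([582, 0, 376]) cube([63, 1372, 16]);
translate([695, 0, 376]) cube([63, 1372, 16]);
translate([808, 0, 376]) cube([63, 1372, 16]);
translate([921, 0, 376]) cube([63, 1372, 16]);
translate([1034, 0, 376]) cube([63, 1372, 16]);
translate([1147, 0, 376]) cube([63, 1372, 16]);
translate([1260, 0, 376]) cube([63, 1372, 16]);
translate([1373, 0, 376]) cube([63, 1372, 16]);
translate([1486, 0, 376]) cube([63, 1372, 16]);
translate([1599, 0, 376]) cube([63, 1372, 16]);
translate([1712, 0, 376]) cube([63, 1372, 16]);
translate([1825, 0, 376]) cube([63, 1372, 16]);


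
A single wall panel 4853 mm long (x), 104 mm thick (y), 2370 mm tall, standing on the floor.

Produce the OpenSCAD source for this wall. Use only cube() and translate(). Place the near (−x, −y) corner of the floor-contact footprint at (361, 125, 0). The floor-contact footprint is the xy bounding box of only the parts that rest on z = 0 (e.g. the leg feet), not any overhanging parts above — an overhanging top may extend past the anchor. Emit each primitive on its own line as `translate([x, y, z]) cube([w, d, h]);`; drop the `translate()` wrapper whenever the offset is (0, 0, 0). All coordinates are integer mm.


translate([361, 125, 0]) cube([4853, 104, 2370]);


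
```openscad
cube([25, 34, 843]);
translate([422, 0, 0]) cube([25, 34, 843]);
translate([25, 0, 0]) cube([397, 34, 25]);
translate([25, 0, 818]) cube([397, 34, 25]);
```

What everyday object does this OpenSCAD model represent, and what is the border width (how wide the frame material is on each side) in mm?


A picture frame. The border width is 25 mm.

Four thin pieces enclosing a rectangular opening — a picture frame. The two full-height stiles are 843 mm tall; the top rail sits at z = 818 and is 25 mm tall, so the border above the opening is 843 − 818 = 25 mm, matching the stile x-width.


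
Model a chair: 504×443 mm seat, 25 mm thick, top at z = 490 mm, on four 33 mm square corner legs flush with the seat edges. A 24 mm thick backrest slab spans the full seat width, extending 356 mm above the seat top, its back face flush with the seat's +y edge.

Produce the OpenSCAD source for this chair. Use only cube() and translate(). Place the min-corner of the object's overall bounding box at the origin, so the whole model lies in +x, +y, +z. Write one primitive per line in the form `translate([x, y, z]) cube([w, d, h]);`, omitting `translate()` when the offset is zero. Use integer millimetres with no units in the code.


translate([0, 0, 465]) cube([504, 443, 25]);
cube([33, 33, 465]);
translate([471, 0, 0]) cube([33, 33, 465]);
translate([0, 410, 0]) cube([33, 33, 465]);
translate([471, 410, 0]) cube([33, 33, 465]);
translate([0, 419, 490]) cube([504, 24, 356]);


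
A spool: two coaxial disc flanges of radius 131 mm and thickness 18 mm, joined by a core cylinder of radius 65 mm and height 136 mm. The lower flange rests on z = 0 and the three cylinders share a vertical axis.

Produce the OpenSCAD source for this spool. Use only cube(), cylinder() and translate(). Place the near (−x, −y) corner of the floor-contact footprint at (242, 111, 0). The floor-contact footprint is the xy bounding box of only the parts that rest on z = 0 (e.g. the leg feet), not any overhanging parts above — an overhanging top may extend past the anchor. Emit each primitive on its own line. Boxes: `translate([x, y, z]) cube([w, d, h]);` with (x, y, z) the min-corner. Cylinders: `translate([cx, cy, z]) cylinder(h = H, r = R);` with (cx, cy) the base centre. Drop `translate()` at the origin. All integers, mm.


translate([373, 242, 0]) cylinder(h = 18, r = 131);
translate([373, 242, 18]) cylinder(h = 136, r = 65);
translate([373, 242, 154]) cylinder(h = 18, r = 131);


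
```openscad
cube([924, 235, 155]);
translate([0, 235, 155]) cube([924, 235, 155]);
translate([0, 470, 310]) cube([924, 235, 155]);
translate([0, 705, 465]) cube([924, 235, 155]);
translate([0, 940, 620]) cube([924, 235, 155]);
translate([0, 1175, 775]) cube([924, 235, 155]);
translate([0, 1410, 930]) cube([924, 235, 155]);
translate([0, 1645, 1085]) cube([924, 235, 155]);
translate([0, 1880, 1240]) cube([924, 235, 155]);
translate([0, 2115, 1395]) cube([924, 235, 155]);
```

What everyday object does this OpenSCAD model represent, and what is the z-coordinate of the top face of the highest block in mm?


A staircase. The total rise is 1550 mm.

10 identical blocks, each offset up and back from the previous — a staircase. Each step is 155 mm tall and there are 10 of them, so the total rise is 10 × 155 = 1550 mm.


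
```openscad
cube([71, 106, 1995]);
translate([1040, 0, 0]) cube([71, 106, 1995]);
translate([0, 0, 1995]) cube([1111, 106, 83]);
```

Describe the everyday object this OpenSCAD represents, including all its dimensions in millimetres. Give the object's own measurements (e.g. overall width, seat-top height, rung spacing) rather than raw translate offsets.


A door frame. The clear opening is 969 mm wide and 1995 mm high. Two 71 mm wide jambs, 106 mm deep, stand either side of the opening from the floor to the top of the opening. A 83 mm thick head sits across the top of both jambs, spanning the full outside width of the frame.


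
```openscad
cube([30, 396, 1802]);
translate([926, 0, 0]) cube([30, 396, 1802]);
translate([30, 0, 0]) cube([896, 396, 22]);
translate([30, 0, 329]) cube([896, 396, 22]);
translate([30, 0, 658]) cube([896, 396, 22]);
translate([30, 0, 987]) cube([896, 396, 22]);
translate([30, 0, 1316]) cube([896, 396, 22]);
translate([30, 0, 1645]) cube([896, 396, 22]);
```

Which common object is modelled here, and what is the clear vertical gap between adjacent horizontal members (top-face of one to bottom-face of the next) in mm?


A bookshelf. The clear shelf gap is 307 mm.

Two tall side panels with 6 horizontal boards between them — a bookshelf. The first two shelf undersides are at z = 0 and z = 329; with shelf thickness 22, the clear gap is 329 − 0 − 22 = 307 mm.


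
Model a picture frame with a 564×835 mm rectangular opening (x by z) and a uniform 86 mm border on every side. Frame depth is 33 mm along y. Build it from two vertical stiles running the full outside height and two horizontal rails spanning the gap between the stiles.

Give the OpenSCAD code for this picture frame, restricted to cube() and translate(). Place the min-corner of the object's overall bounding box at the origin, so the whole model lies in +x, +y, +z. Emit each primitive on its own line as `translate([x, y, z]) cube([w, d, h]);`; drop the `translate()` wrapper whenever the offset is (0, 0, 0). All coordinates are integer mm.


cube([86, 33, 1007]);
translate([650, 0, 0]) cube([86, 33, 1007]);
translate([86, 0, 0]) cube([564, 33, 86]);
translate([86, 0, 921]) cube([564, 33, 86]);


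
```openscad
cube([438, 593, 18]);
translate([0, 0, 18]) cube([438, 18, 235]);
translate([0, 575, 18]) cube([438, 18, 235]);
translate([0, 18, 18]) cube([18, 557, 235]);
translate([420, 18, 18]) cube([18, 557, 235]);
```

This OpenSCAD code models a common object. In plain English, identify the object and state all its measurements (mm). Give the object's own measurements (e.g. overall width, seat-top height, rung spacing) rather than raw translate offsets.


An open-topped rectangular box: outside dimensions 438×593×253 mm, with a uniform wall and base thickness of 18 mm. The base is a full 438×593 slab on the floor; four walls sit on top of the base. The front and back walls (the −y and +y sides) span the full width; the two side walls fit between them.


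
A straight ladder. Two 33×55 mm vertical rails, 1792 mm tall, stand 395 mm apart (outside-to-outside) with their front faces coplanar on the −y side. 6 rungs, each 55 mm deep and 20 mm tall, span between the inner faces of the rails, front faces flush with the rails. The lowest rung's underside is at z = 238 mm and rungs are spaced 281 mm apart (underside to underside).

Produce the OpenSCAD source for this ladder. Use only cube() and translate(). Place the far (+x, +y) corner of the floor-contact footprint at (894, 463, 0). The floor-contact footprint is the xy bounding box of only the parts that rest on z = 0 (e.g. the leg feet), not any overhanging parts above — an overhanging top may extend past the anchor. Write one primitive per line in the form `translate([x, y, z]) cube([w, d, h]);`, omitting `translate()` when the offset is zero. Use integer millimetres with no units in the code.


translate([499, 408, 0]) cube([33, 55, 1792]);
translate([861, 408, 0]) cube([33, 55, 1792]);
translate([532, 408, 238]) cube([329, 55, 20]);
translate([532, 408, 519]) cube([329, 55, 20]);
translate([532, 408, 800]) cube([329, 55, 20]);
translate([532, 408, 1081]) cube([329, 55, 20]);
translate([532, 408, 1362]) cube([329, 55, 20]);
translate([532, 408, 1643]) cube([329, 55, 20]);


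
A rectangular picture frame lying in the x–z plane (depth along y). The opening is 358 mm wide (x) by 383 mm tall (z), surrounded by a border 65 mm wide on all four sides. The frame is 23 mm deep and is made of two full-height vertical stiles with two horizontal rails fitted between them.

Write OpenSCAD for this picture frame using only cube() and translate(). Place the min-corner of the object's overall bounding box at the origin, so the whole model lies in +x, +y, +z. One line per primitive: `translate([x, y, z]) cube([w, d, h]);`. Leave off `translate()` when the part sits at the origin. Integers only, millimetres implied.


cube([65, 23, 513]);
translate([423, 0, 0]) cube([65, 23, 513]);
translate([65, 0, 0]) cube([358, 23, 65]);
translate([65, 0, 448]) cube([358, 23, 65]);


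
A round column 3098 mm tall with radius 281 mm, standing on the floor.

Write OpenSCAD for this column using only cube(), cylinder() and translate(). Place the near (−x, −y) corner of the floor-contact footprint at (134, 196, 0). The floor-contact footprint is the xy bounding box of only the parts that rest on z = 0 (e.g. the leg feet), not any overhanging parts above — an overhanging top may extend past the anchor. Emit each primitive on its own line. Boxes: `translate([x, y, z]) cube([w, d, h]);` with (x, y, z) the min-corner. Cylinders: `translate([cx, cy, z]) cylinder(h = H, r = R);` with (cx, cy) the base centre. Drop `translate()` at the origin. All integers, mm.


translate([415, 477, 0]) cylinder(h = 3098, r = 281);


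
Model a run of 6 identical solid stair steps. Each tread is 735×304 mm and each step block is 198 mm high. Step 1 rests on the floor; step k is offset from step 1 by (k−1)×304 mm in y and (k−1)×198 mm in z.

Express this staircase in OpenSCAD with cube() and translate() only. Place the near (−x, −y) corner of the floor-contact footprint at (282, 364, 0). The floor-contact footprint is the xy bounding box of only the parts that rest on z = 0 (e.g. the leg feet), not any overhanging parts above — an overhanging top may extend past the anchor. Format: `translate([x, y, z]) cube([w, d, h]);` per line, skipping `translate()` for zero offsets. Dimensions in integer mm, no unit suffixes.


translate([282, 364, 0]) cube([735, 304, 198]);
translate([282, 668, 198]) cube([735, 304, 198]);
translate([282, 972, 396]) cube([735, 304, 198]);
translate([282, 1276, 594]) cube([735, 304, 198]);
translate([282, 1580, 792]) cube([735, 304, 198]);
translate([282, 1884, 990]) cube([735, 304, 198]);


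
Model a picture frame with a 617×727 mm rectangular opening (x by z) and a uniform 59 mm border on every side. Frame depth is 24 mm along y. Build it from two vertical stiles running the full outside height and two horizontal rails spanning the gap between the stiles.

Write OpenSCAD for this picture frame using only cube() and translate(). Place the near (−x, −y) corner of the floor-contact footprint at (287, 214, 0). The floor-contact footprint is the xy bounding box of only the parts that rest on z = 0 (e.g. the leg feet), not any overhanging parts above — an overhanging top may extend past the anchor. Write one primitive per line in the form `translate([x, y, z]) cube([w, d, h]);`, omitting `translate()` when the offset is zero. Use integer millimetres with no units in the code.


translate([287, 214, 0]) cube([59, 24, 845]);
translate([963, 214, 0]) cube([59, 24, 845]);
translate([346, 214, 0]) cube([617, 24, 59]);
translate([346, 214, 786]) cube([617, 24, 59]);


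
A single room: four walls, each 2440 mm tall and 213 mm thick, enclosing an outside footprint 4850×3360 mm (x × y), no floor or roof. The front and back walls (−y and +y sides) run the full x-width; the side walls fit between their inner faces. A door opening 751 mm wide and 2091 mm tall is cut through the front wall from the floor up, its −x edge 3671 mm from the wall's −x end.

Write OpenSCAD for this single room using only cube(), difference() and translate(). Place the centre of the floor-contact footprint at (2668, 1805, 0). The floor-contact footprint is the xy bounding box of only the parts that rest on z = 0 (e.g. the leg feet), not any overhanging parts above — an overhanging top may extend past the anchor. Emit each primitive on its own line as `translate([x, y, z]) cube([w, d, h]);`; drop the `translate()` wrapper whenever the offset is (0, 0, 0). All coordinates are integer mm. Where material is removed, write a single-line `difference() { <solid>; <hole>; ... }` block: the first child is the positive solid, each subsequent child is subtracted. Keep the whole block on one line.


difference() { translate([243, 125, 0]) cube([4850, 213, 2440]); translate([3914, 125, 0]) cube([751, 213, 2091]); }
translate([243, 3272, 0]) cube([4850, 213, 2440]);
translate([243, 338, 0]) cube([213, 2934, 2440]);
translate([4880, 338, 0]) cube([213, 2934, 2440]);


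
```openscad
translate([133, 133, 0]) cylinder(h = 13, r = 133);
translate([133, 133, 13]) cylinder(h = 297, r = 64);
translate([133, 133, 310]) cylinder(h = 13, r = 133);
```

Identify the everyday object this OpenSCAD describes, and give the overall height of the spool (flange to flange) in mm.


A spool. The overall height is 323 mm.

Three coaxial cylinders, large–small–large — a spool. Two 13 mm flanges and a 297 mm core give 13 + 297 + 13 = 323 mm.


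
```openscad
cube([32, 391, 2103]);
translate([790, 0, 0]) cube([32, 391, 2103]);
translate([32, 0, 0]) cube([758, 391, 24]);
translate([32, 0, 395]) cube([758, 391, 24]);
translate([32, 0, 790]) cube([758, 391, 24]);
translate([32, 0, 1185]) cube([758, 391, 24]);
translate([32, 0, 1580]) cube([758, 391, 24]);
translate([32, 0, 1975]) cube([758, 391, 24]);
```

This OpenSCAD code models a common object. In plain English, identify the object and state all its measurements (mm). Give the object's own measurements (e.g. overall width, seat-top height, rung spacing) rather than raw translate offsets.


An open bookshelf. Two side panels, each 32 mm thick, 391 mm deep and 2103 mm tall, stand 822 mm apart (outside-to-outside). Between them sit 6 shelves, each 24 mm thick and 391 mm deep, spanning the full gap between the sides. The bottom shelf rests on the floor (its underside at z = 0) and the clear gap between one shelf's top and the next shelf's underside is 371 mm.


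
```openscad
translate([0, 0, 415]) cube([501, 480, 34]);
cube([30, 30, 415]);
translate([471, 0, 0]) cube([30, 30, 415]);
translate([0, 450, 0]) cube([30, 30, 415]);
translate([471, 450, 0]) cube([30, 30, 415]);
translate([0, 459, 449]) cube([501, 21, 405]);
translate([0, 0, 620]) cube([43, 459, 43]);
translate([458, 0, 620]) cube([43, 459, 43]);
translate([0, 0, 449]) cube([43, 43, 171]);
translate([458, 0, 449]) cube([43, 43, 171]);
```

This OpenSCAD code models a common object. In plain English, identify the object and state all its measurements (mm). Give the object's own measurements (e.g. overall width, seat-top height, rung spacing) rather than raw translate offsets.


A chair. The seat is a 501×480×34 mm slab with its top at z = 449 mm, on four 30×30 mm corner legs (flush with the seat edges, standing on z = 0). A flat backrest 21 mm thick, 405 mm tall, spans the full seat width and rises from the seat top along its +y edge, rear face flush with the rear of the seat. Two armrests of 43×43 mm section run along each side from the seat's front edge to the front of the backrest, top faces 214 mm above the seat top and outer faces flush with the seat's x-edges; a 43×43 mm post under the front of each armrest stands on the seat at the front corner.


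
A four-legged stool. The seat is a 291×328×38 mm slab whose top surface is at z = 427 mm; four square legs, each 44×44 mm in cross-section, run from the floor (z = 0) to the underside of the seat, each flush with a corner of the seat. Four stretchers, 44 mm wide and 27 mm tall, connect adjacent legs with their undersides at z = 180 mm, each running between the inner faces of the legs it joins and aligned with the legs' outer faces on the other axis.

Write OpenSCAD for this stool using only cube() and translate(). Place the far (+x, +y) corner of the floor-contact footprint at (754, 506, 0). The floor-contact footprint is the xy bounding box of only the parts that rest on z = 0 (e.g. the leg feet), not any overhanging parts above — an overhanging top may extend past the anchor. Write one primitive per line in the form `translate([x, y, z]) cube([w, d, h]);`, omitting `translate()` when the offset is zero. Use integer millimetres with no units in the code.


translate([463, 178, 389]) cube([291, 328, 38]);
translate([463, 178, 0]) cube([44, 44, 389]);
translate([710, 178, 0]) cube([44, 44, 389]);
translate([463, 462, 0]) cube([44, 44, 389]);
translate([710, 462, 0]) cube([44, 44, 389]);
translate([507, 178, 180]) cube([203, 44, 27]);
translate([507, 462, 180]) cube([203, 44, 27]);
translate([463, 222, 180]) cube([44, 240, 27]);
translate([710, 222, 180]) cube([44, 240, 27]);


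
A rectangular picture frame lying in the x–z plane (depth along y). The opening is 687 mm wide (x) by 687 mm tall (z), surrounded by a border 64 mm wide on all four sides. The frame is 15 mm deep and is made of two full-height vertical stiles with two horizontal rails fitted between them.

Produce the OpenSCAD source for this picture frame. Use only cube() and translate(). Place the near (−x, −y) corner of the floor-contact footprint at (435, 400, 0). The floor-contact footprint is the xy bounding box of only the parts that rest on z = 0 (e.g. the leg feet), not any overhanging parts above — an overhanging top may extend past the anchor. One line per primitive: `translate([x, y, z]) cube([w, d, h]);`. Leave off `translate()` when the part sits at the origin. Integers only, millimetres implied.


translate([435, 400, 0]) cube([64, 15, 815]);
translate([1186, 400, 0]) cube([64, 15, 815]);
translate([499, 400, 0]) cube([687, 15, 64]);
translate([499, 400, 751]) cube([687, 15, 64]);


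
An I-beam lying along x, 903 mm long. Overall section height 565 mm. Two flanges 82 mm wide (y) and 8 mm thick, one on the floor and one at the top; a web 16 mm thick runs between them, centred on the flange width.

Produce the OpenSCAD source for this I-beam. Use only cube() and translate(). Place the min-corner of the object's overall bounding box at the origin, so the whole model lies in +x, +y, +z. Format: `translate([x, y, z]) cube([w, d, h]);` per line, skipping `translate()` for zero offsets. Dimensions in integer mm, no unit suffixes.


cube([903, 82, 8]);
translate([0, 33, 8]) cube([903, 16, 549]);
translate([0, 0, 557]) cube([903, 82, 8]);


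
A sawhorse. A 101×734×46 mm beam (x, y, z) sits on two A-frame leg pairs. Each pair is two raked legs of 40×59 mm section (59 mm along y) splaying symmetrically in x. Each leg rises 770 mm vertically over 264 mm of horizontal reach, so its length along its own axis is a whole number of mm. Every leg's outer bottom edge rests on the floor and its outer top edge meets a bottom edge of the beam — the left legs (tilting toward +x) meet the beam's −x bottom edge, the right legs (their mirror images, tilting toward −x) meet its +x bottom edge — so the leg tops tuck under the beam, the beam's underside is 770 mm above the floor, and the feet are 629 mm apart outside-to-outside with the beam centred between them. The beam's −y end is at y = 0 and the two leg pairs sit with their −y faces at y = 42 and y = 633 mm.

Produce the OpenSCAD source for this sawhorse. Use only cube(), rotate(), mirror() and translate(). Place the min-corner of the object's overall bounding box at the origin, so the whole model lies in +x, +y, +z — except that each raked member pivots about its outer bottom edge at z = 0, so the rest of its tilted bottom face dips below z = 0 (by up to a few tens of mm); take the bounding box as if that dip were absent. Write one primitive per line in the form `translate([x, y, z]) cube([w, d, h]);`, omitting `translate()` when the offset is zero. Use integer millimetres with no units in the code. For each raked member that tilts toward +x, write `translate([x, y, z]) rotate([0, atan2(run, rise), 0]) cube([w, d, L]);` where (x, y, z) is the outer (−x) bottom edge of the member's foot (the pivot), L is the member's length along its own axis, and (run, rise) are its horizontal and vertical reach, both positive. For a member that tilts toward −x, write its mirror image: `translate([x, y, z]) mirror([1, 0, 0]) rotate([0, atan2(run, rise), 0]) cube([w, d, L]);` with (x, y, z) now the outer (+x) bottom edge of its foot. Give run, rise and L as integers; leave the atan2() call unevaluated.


translate([264, 0, 770]) cube([101, 734, 46]);
translate([0, 42, 0]) rotate([0, atan2(264, 770), 0]) cube([40, 59, 814]);
translate([629, 42, 0]) mirror([1, 0, 0]) rotate([0, atan2(264, 770), 0]) cube([40, 59, 814]);
translate([0, 633, 0]) rotate([0, atan2(264, 770), 0]) cube([40, 59, 814]);
translate([629, 633, 0]) mirror([1, 0, 0]) rotate([0, atan2(264, 770), 0]) cube([40, 59, 814]);
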